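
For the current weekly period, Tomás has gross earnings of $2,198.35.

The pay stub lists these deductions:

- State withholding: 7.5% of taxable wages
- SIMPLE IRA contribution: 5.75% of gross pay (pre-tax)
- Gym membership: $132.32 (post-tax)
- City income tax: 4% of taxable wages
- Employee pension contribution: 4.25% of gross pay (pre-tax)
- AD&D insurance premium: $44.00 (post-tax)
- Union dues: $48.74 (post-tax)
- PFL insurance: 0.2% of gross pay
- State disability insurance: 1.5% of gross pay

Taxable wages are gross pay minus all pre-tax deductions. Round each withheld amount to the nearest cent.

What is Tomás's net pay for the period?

SIMPLE IRA contribution: $2,198.35 × 0.0575 = $126.41
Employee pension contribution: $2,198.35 × 0.0425 = $93.43
Pre-tax total = $126.41 + $93.43 = $219.84
Taxable wages = $2,198.35 − $219.84 = $1,978.51
State withholding: $1,978.51 × 0.075 = $148.39
City income tax: $1,978.51 × 0.04 = $79.14
State disability insurance: $2,198.35 × 0.015 = $32.98
PFL insurance: $2,198.35 × 0.002 = $4.40
Gym membership: $132.32
Union dues: $48.74
AD&D insurance premium: $44.00
Total deductions = $126.41 + $93.43 + $148.39 + $79.14 + $32.98 + $4.40 + $132.32 + $48.74 + $44.00 = $709.81
Net pay = $2,198.35 − $709.81 = $1,488.54

$1,488.54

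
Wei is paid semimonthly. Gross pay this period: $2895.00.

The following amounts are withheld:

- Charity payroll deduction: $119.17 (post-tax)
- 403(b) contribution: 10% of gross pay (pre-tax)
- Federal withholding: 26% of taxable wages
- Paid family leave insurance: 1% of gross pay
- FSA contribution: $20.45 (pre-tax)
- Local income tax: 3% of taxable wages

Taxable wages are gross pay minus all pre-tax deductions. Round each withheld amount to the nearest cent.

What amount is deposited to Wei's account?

$1687.27

403(b) contribution: $2895.00 × 0.1 = $289.50
FSA contribution: $20.45
Pre-tax total = $289.50 + $20.45 = $309.95
Taxable wages = $2895.00 − $309.95 = $2585.05
Federal withholding: $2585.05 × 0.26 = $672.11
Local income tax: $2585.05 × 0.03 = $77.55
Paid family leave insurance: $2895.00 × 0.01 = $28.95
Charity payroll deduction: $119.17
Total deductions = $289.50 + $20.45 + $672.11 + $77.55 + $28.95 + $119.17 = $1207.73
Net pay = $2895.00 − $1207.73 = $1687.27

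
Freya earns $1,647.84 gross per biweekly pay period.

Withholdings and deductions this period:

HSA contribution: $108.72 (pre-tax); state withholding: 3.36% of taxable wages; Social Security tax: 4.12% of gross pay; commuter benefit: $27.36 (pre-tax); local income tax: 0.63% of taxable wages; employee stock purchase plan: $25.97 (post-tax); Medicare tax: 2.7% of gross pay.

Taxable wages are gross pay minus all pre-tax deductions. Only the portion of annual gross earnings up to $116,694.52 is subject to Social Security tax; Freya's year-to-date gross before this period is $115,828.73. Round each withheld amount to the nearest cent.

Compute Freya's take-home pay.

Commuter benefit: $27.36
HSA contribution: $108.72
Pre-tax total = $27.36 + $108.72 = $136.08
Taxable wages = $1,647.84 − $136.08 = $1,511.76
Local income tax: $1,511.76 × 0.0063 = $9.52
State withholding: $1,511.76 × 0.0336 = $50.80
Social Security tax: only $116,694.52 − $115,828.73 = $865.79 of this check is subject → $865.79 × 0.0412 = $35.67
Medicare tax: $1,647.84 × 0.027 = $44.49
Employee stock purchase plan: $25.97
Total deductions = $27.36 + $108.72 + $9.52 + $50.80 + $35.67 + $44.49 + $25.97 = $302.53
Net pay = $1,647.84 − $302.53 = $1,345.31

$1,345.31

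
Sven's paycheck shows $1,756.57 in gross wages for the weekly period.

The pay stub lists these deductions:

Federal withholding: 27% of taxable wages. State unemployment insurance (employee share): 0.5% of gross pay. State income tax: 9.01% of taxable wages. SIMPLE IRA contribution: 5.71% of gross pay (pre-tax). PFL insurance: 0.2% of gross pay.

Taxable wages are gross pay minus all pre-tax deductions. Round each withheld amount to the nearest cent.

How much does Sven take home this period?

$1,047.56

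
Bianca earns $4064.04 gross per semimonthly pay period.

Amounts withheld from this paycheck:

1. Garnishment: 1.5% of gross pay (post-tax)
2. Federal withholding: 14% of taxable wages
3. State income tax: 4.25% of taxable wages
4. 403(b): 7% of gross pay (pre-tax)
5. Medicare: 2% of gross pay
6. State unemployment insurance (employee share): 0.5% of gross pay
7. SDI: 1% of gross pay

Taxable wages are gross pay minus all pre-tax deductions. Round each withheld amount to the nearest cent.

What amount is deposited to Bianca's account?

$2886.59

403(b): $4064.04 × 0.07 = $284.48
Taxable wages = $4064.04 − $284.48 = $3779.56
State income tax: $3779.56 × 0.0425 = $160.63
Federal withholding: $3779.56 × 0.14 = $529.14
SDI: $4064.04 × 0.01 = $40.64
Medicare: $4064.04 × 0.02 = $81.28
State unemployment insurance (employee share): $4064.04 × 0.005 = $20.32
Garnishment: $4064.04 × 0.015 = $60.96
Total deductions = $284.48 + $160.63 + $529.14 + $40.64 + $81.28 + $20.32 + $60.96 = $1177.45
Net pay = $4064.04 − $1177.45 = $2886.59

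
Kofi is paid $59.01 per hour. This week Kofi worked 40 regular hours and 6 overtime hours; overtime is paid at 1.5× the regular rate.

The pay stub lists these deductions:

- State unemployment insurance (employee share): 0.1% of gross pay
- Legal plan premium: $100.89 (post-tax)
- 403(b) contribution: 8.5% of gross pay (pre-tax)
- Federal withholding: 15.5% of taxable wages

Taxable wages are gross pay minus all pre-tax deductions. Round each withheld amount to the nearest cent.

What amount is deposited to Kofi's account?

Regular pay: 40 × $59.01 = $2,360.40
Overtime pay: 6 × $59.01 × 1.5 = $531.09
Gross pay = $2,360.40 + $531.09 = $2,891.49
403(b) contribution: $2,891.49 × 0.085 = $245.78
Taxable wages = $2,891.49 − $245.78 = $2,645.71
Federal withholding: $2,645.71 × 0.155 = $410.09
State unemployment insurance (employee share): $2,891.49 × 0.001 = $2.89
Legal plan premium: $100.89
Total deductions = $245.78 + $410.09 + $2.89 + $100.89 = $759.65
Net pay = $2,891.49 − $759.65 = $2,131.84

$2,131.84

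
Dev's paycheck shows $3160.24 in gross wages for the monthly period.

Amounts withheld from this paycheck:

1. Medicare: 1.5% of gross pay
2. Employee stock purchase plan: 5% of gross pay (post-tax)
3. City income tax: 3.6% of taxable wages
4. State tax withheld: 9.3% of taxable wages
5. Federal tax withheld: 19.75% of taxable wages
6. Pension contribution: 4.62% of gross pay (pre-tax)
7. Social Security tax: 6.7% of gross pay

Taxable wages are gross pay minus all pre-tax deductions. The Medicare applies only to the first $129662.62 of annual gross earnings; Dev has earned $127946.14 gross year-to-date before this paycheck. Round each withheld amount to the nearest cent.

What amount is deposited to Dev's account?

Pension contribution: $3160.24 × 0.0462 = $146.00
Taxable wages = $3160.24 − $146.00 = $3014.24
Federal tax withheld: $3014.24 × 0.1975 = $595.31
State tax withheld: $3014.24 × 0.093 = $280.32
City income tax: $3014.24 × 0.036 = $108.51
Medicare: only $129662.62 − $127946.14 = $1716.48 of this check is subject → $1716.48 × 0.015 = $25.75
Social Security tax: $3160.24 × 0.067 = $211.74
Employee stock purchase plan: $3160.24 × 0.05 = $158.01
Total deductions = $146.00 + $595.31 + $280.32 + $108.51 + $25.75 + $211.74 + $158.01 = $1525.64
Net pay = $3160.24 − $1525.64 = $1634.60

$1634.60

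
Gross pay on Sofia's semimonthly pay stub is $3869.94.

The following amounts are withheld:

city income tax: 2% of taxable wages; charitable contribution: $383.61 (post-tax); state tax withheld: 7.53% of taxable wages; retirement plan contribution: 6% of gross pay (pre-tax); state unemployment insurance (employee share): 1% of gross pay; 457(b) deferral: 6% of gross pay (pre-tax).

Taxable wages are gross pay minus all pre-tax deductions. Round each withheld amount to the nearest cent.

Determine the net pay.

457(b) deferral: $3869.94 × 0.06 = $232.20
Retirement plan contribution: $3869.94 × 0.06 = $232.20
Pre-tax total = $232.20 + $232.20 = $464.40
Taxable wages = $3869.94 − $464.40 = $3405.54
State tax withheld: $3405.54 × 0.0753 = $256.44
City income tax: $3405.54 × 0.02 = $68.11
State unemployment insurance (employee share): $3869.94 × 0.01 = $38.70
Charitable contribution: $383.61
Total deductions = $232.20 + $232.20 + $256.44 + $68.11 + $38.70 + $383.61 = $1211.26
Net pay = $3869.94 − $1211.26 = $2658.68

$2658.68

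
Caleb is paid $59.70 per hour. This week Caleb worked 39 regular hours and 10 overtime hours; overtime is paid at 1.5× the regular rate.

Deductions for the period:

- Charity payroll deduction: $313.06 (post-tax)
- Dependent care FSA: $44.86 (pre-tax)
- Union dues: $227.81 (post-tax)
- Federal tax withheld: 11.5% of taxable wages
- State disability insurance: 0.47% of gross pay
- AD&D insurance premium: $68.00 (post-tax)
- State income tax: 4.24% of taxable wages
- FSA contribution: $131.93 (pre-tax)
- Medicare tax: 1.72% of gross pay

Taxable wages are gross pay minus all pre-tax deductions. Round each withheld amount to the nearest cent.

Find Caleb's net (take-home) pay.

$1,887.94

Regular pay: 39 × $59.70 = $2,328.30
Overtime pay: 10 × $59.70 × 1.5 = $895.50
Gross pay = $2,328.30 + $895.50 = $3,223.80
Dependent care FSA: $44.86
FSA contribution: $131.93
Pre-tax total = $44.86 + $131.93 = $176.79
Taxable wages = $3,223.80 − $176.79 = $3,047.01
State income tax: $3,047.01 × 0.0424 = $129.19
Federal tax withheld: $3,047.01 × 0.115 = $350.41
Medicare tax: $3,223.80 × 0.0172 = $55.45
State disability insurance: $3,223.80 × 0.0047 = $15.15
Charity payroll deduction: $313.06
AD&D insurance premium: $68.00
Union dues: $227.81
Total deductions = $44.86 + $131.93 + $129.19 + $350.41 + $55.45 + $15.15 + $313.06 + $68.00 + $227.81 = $1,335.86
Net pay = $3,223.80 − $1,335.86 = $1,887.94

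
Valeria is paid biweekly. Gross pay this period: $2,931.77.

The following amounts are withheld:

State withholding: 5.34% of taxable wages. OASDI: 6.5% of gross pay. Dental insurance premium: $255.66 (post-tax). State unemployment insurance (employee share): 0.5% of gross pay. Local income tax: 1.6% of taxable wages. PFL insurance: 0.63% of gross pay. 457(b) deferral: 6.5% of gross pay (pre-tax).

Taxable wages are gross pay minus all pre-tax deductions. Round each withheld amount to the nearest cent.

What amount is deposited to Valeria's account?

$2,071.60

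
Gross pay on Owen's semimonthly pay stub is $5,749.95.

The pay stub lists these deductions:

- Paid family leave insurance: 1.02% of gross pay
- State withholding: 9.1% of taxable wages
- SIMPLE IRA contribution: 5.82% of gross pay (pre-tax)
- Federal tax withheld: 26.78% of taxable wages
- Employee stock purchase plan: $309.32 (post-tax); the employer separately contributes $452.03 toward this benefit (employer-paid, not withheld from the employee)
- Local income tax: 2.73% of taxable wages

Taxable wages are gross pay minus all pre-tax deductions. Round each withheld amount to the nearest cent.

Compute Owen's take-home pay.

SIMPLE IRA contribution: $5,749.95 × 0.0582 = $334.65
Taxable wages = $5,749.95 − $334.65 = $5,415.30
Federal tax withheld: $5,415.30 × 0.2678 = $1,450.22
Local income tax: $5,415.30 × 0.0273 = $147.84
State withholding: $5,415.30 × 0.091 = $492.79
Paid family leave insurance: $5,749.95 × 0.0102 = $58.65
Employee stock purchase plan: $309.32
(Employer's $452.03 toward employee stock purchase plan is not withheld from the employee.)
Total deductions = $334.65 + $1,450.22 + $147.84 + $492.79 + $58.65 + $309.32 = $2,793.47
Net pay = $5,749.95 − $2,793.47 = $2,956.48

$2,956.48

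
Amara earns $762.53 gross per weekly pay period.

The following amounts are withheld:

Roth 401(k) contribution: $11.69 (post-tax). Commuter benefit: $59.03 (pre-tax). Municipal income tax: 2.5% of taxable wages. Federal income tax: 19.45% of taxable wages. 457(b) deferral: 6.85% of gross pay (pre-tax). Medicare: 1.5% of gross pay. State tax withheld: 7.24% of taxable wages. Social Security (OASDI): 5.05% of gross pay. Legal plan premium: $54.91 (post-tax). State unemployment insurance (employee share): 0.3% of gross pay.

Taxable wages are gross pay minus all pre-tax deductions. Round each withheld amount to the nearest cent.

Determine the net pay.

Commuter benefit: $59.03
457(b) deferral: $762.53 × 0.0685 = $52.23
Pre-tax total = $59.03 + $52.23 = $111.26
Taxable wages = $762.53 − $111.26 = $651.27
Municipal income tax: $651.27 × 0.025 = $16.28
Federal income tax: $651.27 × 0.1945 = $126.67
State tax withheld: $651.27 × 0.0724 = $47.15
Social Security (OASDI): $762.53 × 0.0505 = $38.51
State unemployment insurance (employee share): $762.53 × 0.003 = $2.29
Medicare: $762.53 × 0.015 = $11.44
Legal plan premium: $54.91
Roth 401(k) contribution: $11.69
Total deductions = $59.03 + $52.23 + $16.28 + $126.67 + $47.15 + $38.51 + $2.29 + $11.44 + $54.91 + $11.69 = $420.20
Net pay = $762.53 − $420.20 = $342.33

$342.33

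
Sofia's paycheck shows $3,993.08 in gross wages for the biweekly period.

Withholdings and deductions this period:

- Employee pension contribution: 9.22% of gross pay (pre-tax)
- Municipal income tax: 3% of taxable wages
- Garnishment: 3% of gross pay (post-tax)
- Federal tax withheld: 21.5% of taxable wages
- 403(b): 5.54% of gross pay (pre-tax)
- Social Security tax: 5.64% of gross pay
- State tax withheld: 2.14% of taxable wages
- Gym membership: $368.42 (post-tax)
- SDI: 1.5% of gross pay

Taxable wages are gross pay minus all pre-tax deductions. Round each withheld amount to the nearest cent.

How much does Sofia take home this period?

Employee pension contribution: $3,993.08 × 0.0922 = $368.16
403(b): $3,993.08 × 0.0554 = $221.22
Pre-tax total = $368.16 + $221.22 = $589.38
Taxable wages = $3,993.08 − $589.38 = $3,403.70
Municipal income tax: $3,403.70 × 0.03 = $102.11
State tax withheld: $3,403.70 × 0.0214 = $72.84
Federal tax withheld: $3,403.70 × 0.215 = $731.80
SDI: $3,993.08 × 0.015 = $59.90
Social Security tax: $3,993.08 × 0.0564 = $225.21
Garnishment: $3,993.08 × 0.03 = $119.79
Gym membership: $368.42
Total deductions = $368.16 + $221.22 + $102.11 + $72.84 + $731.80 + $59.90 + $225.21 + $119.79 + $368.42 = $2,269.45
Net pay = $3,993.08 − $2,269.45 = $1,723.63

$1,723.63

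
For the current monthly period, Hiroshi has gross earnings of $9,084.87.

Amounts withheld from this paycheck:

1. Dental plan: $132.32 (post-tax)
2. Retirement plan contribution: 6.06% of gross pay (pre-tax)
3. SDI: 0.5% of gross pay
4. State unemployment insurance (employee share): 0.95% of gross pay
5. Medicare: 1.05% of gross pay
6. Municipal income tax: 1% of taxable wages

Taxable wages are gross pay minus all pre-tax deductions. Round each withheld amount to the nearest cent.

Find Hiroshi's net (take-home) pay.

$8,089.55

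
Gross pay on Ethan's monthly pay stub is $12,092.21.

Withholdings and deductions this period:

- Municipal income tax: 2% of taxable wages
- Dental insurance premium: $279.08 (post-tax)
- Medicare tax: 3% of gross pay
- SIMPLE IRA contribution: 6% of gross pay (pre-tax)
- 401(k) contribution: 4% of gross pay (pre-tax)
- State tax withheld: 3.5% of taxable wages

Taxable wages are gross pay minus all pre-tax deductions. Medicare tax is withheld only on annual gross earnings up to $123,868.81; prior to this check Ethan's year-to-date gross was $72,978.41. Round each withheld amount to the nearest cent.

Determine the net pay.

$9,642.58

401(k) contribution: $12,092.21 × 0.04 = $483.69
SIMPLE IRA contribution: $12,092.21 × 0.06 = $725.53
Pre-tax total = $483.69 + $725.53 = $1,209.22
Taxable wages = $12,092.21 − $1,209.22 = $10,882.99
State tax withheld: $10,882.99 × 0.035 = $380.90
Municipal income tax: $10,882.99 × 0.02 = $217.66
Medicare tax: cap not yet reached, full $12,092.21 is subject → $12,092.21 × 0.03 = $362.77
Dental insurance premium: $279.08
Total deductions = $483.69 + $725.53 + $380.90 + $217.66 + $362.77 + $279.08 = $2,449.63
Net pay = $12,092.21 − $2,449.63 = $9,642.58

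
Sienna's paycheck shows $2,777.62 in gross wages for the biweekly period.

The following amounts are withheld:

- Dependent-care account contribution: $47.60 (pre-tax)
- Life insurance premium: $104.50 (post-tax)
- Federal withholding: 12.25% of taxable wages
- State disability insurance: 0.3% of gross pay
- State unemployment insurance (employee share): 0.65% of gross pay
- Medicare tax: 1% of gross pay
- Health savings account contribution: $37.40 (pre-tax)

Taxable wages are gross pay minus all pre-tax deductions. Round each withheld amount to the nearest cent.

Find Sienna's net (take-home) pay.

$2,204.11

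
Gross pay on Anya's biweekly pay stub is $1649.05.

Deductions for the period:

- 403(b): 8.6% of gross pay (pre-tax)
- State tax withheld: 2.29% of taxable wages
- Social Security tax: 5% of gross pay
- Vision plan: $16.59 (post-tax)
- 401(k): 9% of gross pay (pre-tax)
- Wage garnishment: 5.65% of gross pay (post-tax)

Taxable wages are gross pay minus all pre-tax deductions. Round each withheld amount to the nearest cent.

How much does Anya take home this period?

401(k): $1649.05 × 0.09 = $148.41
403(b): $1649.05 × 0.086 = $141.82
Pre-tax total = $148.41 + $141.82 = $290.23
Taxable wages = $1649.05 − $290.23 = $1358.82
State tax withheld: $1358.82 × 0.0229 = $31.12
Social Security tax: $1649.05 × 0.05 = $82.45
Wage garnishment: $1649.05 × 0.0565 = $93.17
Vision plan: $16.59
Total deductions = $148.41 + $141.82 + $31.12 + $82.45 + $93.17 + $16.59 = $513.56
Net pay = $1649.05 − $513.56 = $1135.49

$1135.49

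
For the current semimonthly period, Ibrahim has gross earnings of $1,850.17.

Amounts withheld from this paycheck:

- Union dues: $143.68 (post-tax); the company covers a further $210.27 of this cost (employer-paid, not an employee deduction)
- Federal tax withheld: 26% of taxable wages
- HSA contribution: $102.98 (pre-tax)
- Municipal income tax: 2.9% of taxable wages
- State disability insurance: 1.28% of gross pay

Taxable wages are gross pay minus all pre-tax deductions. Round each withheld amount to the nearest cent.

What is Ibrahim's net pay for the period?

$1,074.89

HSA contribution: $102.98
Taxable wages = $1,850.17 − $102.98 = $1,747.19
Federal tax withheld: $1,747.19 × 0.26 = $454.27
Municipal income tax: $1,747.19 × 0.029 = $50.67
State disability insurance: $1,850.17 × 0.0128 = $23.68
Union dues: $143.68
(Employer's $210.27 toward union dues is not withheld from the employee.)
Total deductions = $102.98 + $454.27 + $50.67 + $23.68 + $143.68 = $775.28
Net pay = $1,850.17 − $775.28 = $1,074.89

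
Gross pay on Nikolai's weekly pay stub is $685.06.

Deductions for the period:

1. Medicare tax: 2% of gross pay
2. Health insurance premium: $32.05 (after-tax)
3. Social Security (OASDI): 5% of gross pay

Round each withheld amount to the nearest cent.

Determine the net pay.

$605.06

Medicare tax: $685.06 × 0.02 = $13.70
Social Security (OASDI): $685.06 × 0.05 = $34.25
Health insurance premium: $32.05
Total deductions = $13.70 + $34.25 + $32.05 = $80.00
Net pay = $685.06 − $80.00 = $605.06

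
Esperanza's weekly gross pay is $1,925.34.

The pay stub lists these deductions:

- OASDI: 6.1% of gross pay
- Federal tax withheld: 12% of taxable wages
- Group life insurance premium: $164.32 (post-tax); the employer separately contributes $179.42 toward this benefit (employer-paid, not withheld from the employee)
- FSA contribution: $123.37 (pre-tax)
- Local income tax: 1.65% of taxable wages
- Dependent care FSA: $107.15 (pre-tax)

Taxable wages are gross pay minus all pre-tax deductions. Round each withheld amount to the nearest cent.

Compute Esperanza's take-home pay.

Dependent care FSA: $107.15
FSA contribution: $123.37
Pre-tax total = $107.15 + $123.37 = $230.52
Taxable wages = $1,925.34 − $230.52 = $1,694.82
Local income tax: $1,694.82 × 0.0165 = $27.96
Federal tax withheld: $1,694.82 × 0.12 = $203.38
OASDI: $1,925.34 × 0.061 = $117.45
Group life insurance premium: $164.32
(Employer's $179.42 toward group life insurance premium is not withheld from the employee.)
Total deductions = $107.15 + $123.37 + $27.96 + $203.38 + $117.45 + $164.32 = $743.63
Net pay = $1,925.34 − $743.63 = $1,181.71

$1,181.71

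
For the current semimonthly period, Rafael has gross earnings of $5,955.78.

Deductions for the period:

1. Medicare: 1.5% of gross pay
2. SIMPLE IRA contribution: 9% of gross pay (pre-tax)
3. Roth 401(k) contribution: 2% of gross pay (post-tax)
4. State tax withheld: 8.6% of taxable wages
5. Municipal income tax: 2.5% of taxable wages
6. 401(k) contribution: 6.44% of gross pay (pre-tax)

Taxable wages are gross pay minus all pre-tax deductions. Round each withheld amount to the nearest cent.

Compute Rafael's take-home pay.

401(k) contribution: $5,955.78 × 0.0644 = $383.55
SIMPLE IRA contribution: $5,955.78 × 0.09 = $536.02
Pre-tax total = $383.55 + $536.02 = $919.57
Taxable wages = $5,955.78 − $919.57 = $5,036.21
Municipal income tax: $5,036.21 × 0.025 = $125.91
State tax withheld: $5,036.21 × 0.086 = $433.11
Medicare: $5,955.78 × 0.015 = $89.34
Roth 401(k) contribution: $5,955.78 × 0.02 = $119.12
Total deductions = $383.55 + $536.02 + $125.91 + $433.11 + $89.34 + $119.12 = $1,687.05
Net pay = $5,955.78 − $1,687.05 = $4,268.73

$4,268.73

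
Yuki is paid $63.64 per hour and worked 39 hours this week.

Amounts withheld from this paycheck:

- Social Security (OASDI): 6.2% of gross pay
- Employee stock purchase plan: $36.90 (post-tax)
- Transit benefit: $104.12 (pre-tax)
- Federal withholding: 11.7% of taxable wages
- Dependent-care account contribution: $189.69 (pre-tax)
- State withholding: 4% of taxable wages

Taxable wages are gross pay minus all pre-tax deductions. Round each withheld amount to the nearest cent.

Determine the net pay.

$1653.83

Gross pay: 39 × $63.64 = $2481.96
Dependent-care account contribution: $189.69
Transit benefit: $104.12
Pre-tax total = $189.69 + $104.12 = $293.81
Taxable wages = $2481.96 − $293.81 = $2188.15
State withholding: $2188.15 × 0.04 = $87.53
Federal withholding: $2188.15 × 0.117 = $256.01
Social Security (OASDI): $2481.96 × 0.062 = $153.88
Employee stock purchase plan: $36.90
Total deductions = $189.69 + $104.12 + $87.53 + $256.01 + $153.88 + $36.90 = $828.13
Net pay = $2481.96 − $828.13 = $1653.83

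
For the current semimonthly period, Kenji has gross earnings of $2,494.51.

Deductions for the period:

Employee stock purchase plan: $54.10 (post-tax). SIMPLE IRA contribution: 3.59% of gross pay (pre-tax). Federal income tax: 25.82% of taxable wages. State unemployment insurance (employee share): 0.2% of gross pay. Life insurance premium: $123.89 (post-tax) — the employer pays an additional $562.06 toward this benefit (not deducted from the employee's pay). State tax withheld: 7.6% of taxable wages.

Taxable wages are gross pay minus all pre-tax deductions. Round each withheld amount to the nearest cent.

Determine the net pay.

$1,418.24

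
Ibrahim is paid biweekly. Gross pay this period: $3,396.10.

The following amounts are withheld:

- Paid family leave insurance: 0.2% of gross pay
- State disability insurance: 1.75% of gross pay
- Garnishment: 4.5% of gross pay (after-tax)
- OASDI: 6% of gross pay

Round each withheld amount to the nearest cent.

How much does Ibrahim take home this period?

$2,973.29

State disability insurance: $3,396.10 × 0.0175 = $59.43
Paid family leave insurance: $3,396.10 × 0.002 = $6.79
OASDI: $3,396.10 × 0.06 = $203.77
Garnishment: $3,396.10 × 0.045 = $152.82
Total deductions = $59.43 + $6.79 + $203.77 + $152.82 = $422.81
Net pay = $3,396.10 − $422.81 = $2,973.29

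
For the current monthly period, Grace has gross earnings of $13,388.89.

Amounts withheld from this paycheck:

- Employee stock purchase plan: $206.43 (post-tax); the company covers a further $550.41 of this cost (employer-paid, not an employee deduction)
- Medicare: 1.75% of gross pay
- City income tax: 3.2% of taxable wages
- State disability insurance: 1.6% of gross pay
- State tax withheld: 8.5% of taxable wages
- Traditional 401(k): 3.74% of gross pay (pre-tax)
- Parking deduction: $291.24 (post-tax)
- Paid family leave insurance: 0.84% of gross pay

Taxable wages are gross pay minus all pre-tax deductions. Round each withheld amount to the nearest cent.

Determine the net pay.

$10,321.57

Traditional 401(k): $13,388.89 × 0.0374 = $500.74
Taxable wages = $13,388.89 − $500.74 = $12,888.15
State tax withheld: $12,888.15 × 0.085 = $1,095.49
City income tax: $12,888.15 × 0.032 = $412.42
State disability insurance: $13,388.89 × 0.016 = $214.22
Medicare: $13,388.89 × 0.0175 = $234.31
Paid family leave insurance: $13,388.89 × 0.0084 = $112.47
Parking deduction: $291.24
Employee stock purchase plan: $206.43
(Employer's $550.41 toward employee stock purchase plan is not withheld from the employee.)
Total deductions = $500.74 + $1,095.49 + $412.42 + $214.22 + $234.31 + $112.47 + $291.24 + $206.43 = $3,067.32
Net pay = $13,388.89 − $3,067.32 = $10,321.57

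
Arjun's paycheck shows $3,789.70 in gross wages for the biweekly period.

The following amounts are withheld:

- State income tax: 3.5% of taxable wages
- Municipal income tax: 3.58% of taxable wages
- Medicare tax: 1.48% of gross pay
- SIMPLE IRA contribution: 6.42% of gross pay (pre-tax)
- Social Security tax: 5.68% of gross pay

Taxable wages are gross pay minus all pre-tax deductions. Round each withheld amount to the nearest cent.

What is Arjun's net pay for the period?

$3,023.98

SIMPLE IRA contribution: $3,789.70 × 0.0642 = $243.30
Taxable wages = $3,789.70 − $243.30 = $3,546.40
Municipal income tax: $3,546.40 × 0.0358 = $126.96
State income tax: $3,546.40 × 0.035 = $124.12
Social Security tax: $3,789.70 × 0.0568 = $215.25
Medicare tax: $3,789.70 × 0.0148 = $56.09
Total deductions = $243.30 + $126.96 + $124.12 + $215.25 + $56.09 = $765.72
Net pay = $3,789.70 − $765.72 = $3,023.98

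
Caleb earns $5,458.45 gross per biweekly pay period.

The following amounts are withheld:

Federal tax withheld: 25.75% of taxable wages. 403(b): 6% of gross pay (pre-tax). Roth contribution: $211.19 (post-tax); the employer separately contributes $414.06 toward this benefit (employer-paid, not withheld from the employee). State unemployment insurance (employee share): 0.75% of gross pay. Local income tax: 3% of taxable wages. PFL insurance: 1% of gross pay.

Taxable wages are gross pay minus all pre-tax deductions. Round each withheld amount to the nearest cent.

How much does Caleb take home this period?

403(b): $5,458.45 × 0.06 = $327.51
Taxable wages = $5,458.45 − $327.51 = $5,130.94
Local income tax: $5,130.94 × 0.03 = $153.93
Federal tax withheld: $5,130.94 × 0.2575 = $1,321.22
State unemployment insurance (employee share): $5,458.45 × 0.0075 = $40.94
PFL insurance: $5,458.45 × 0.01 = $54.58
Roth contribution: $211.19
(Employer's $414.06 toward Roth contribution is not withheld from the employee.)
Total deductions = $327.51 + $153.93 + $1,321.22 + $40.94 + $54.58 + $211.19 = $2,109.37
Net pay = $5,458.45 − $2,109.37 = $3,349.08

$3,349.08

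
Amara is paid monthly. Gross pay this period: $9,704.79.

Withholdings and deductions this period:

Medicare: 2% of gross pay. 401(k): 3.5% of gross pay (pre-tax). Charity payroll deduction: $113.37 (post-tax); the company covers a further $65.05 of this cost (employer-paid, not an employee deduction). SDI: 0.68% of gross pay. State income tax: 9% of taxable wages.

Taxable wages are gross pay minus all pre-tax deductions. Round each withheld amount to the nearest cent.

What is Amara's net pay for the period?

401(k): $9,704.79 × 0.035 = $339.67
Taxable wages = $9,704.79 − $339.67 = $9,365.12
State income tax: $9,365.12 × 0.09 = $842.86
Medicare: $9,704.79 × 0.02 = $194.10
SDI: $9,704.79 × 0.0068 = $65.99
Charity payroll deduction: $113.37
(Employer's $65.05 toward charity payroll deduction is not withheld from the employee.)
Total deductions = $339.67 + $842.86 + $194.10 + $65.99 + $113.37 = $1,555.99
Net pay = $9,704.79 − $1,555.99 = $8,148.80

$8,148.80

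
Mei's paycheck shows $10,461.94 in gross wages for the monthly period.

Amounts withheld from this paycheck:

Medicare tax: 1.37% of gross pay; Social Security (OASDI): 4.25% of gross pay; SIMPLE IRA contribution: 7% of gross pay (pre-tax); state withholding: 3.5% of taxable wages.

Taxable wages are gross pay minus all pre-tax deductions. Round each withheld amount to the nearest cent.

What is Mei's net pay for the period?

SIMPLE IRA contribution: $10,461.94 × 0.07 = $732.34
Taxable wages = $10,461.94 − $732.34 = $9,729.60
State withholding: $9,729.60 × 0.035 = $340.54
Medicare tax: $10,461.94 × 0.0137 = $143.33
Social Security (OASDI): $10,461.94 × 0.0425 = $444.63
Total deductions = $732.34 + $340.54 + $143.33 + $444.63 = $1,660.84
Net pay = $10,461.94 − $1,660.84 = $8,801.10

$8,801.10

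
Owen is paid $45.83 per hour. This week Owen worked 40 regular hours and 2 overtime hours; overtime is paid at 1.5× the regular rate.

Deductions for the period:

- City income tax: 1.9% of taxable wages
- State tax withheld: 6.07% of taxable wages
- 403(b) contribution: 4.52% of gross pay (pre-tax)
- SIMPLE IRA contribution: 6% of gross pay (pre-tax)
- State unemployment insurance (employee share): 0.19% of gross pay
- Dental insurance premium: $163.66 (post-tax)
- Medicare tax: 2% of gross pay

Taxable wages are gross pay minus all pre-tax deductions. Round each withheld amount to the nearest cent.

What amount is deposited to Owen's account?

$1,416.02

Regular pay: 40 × $45.83 = $1,833.20
Overtime pay: 2 × $45.83 × 1.5 = $137.49
Gross pay = $1,833.20 + $137.49 = $1,970.69
SIMPLE IRA contribution: $1,970.69 × 0.06 = $118.24
403(b) contribution: $1,970.69 × 0.0452 = $89.08
Pre-tax total = $118.24 + $89.08 = $207.32
Taxable wages = $1,970.69 − $207.32 = $1,763.37
State tax withheld: $1,763.37 × 0.0607 = $107.04
City income tax: $1,763.37 × 0.019 = $33.50
Medicare tax: $1,970.69 × 0.02 = $39.41
State unemployment insurance (employee share): $1,970.69 × 0.0019 = $3.74
Dental insurance premium: $163.66
Total deductions = $118.24 + $89.08 + $107.04 + $33.50 + $39.41 + $3.74 + $163.66 = $554.67
Net pay = $1,970.69 − $554.67 = $1,416.02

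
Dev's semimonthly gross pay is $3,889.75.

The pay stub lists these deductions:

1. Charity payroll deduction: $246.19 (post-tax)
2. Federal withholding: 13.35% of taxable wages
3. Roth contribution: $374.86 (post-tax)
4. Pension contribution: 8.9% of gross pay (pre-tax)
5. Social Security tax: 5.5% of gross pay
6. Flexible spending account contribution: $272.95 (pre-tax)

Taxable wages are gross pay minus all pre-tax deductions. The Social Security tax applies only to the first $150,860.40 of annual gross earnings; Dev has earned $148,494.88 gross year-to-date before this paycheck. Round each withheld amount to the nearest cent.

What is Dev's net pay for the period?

Pension contribution: $3,889.75 × 0.089 = $346.19
Flexible spending account contribution: $272.95
Pre-tax total = $346.19 + $272.95 = $619.14
Taxable wages = $3,889.75 − $619.14 = $3,270.61
Federal withholding: $3,270.61 × 0.1335 = $436.63
Social Security tax: only $150,860.40 − $148,494.88 = $2,365.52 of this check is subject → $2,365.52 × 0.055 = $130.10
Roth contribution: $374.86
Charity payroll deduction: $246.19
Total deductions = $346.19 + $272.95 + $436.63 + $130.10 + $374.86 + $246.19 = $1,806.92
Net pay = $3,889.75 − $1,806.92 = $2,082.83

$2,082.83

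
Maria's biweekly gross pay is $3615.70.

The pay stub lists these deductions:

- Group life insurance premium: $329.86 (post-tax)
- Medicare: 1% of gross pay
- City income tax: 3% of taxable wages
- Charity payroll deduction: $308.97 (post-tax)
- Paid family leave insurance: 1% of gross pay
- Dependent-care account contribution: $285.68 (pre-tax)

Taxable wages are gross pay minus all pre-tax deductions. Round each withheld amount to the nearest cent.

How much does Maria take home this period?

$2518.97

Dependent-care account contribution: $285.68
Taxable wages = $3615.70 − $285.68 = $3330.02
City income tax: $3330.02 × 0.03 = $99.90
Paid family leave insurance: $3615.70 × 0.01 = $36.16
Medicare: $3615.70 × 0.01 = $36.16
Charity payroll deduction: $308.97
Group life insurance premium: $329.86
Total deductions = $285.68 + $99.90 + $36.16 + $36.16 + $308.97 + $329.86 = $1096.73
Net pay = $3615.70 − $1096.73 = $2518.97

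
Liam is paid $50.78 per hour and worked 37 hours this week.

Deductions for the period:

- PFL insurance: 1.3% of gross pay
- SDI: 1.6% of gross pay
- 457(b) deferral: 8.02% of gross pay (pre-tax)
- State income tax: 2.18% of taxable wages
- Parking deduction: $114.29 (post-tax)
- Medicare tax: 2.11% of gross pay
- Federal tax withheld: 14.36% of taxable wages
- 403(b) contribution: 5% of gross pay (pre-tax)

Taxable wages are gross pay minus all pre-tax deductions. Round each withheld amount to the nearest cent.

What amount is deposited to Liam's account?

$1,155.51

Gross pay: 37 × $50.78 = $1,878.86
457(b) deferral: $1,878.86 × 0.0802 = $150.68
403(b) contribution: $1,878.86 × 0.05 = $93.94
Pre-tax total = $150.68 + $93.94 = $244.62
Taxable wages = $1,878.86 − $244.62 = $1,634.24
Federal tax withheld: $1,634.24 × 0.1436 = $234.68
State income tax: $1,634.24 × 0.0218 = $35.63
PFL insurance: $1,878.86 × 0.013 = $24.43
SDI: $1,878.86 × 0.016 = $30.06
Medicare tax: $1,878.86 × 0.0211 = $39.64
Parking deduction: $114.29
Total deductions = $150.68 + $93.94 + $234.68 + $35.63 + $24.43 + $30.06 + $39.64 + $114.29 = $723.35
Net pay = $1,878.86 − $723.35 = $1,155.51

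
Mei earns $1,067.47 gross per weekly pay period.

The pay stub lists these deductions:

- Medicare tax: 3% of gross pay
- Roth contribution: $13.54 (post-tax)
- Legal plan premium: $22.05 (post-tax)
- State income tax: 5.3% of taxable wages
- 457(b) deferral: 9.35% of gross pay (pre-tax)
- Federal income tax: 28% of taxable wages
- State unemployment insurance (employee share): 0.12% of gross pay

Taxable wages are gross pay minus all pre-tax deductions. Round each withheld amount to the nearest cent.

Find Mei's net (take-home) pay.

457(b) deferral: $1,067.47 × 0.0935 = $99.81
Taxable wages = $1,067.47 − $99.81 = $967.66
State income tax: $967.66 × 0.053 = $51.29
Federal income tax: $967.66 × 0.28 = $270.94
Medicare tax: $1,067.47 × 0.03 = $32.02
State unemployment insurance (employee share): $1,067.47 × 0.0012 = $1.28
Roth contribution: $13.54
Legal plan premium: $22.05
Total deductions = $99.81 + $51.29 + $270.94 + $32.02 + $1.28 + $13.54 + $22.05 = $490.93
Net pay = $1,067.47 − $490.93 = $576.54

$576.54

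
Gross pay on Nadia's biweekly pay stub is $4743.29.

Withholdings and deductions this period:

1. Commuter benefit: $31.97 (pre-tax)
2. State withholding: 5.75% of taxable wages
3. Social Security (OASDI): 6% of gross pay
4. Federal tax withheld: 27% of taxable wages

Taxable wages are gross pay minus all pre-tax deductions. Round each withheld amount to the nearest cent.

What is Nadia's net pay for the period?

Commuter benefit: $31.97
Taxable wages = $4743.29 − $31.97 = $4711.32
State withholding: $4711.32 × 0.0575 = $270.90
Federal tax withheld: $4711.32 × 0.27 = $1272.06
Social Security (OASDI): $4743.29 × 0.06 = $284.60
Total deductions = $31.97 + $270.90 + $1272.06 + $284.60 = $1859.53
Net pay = $4743.29 − $1859.53 = $2883.76

$2883.76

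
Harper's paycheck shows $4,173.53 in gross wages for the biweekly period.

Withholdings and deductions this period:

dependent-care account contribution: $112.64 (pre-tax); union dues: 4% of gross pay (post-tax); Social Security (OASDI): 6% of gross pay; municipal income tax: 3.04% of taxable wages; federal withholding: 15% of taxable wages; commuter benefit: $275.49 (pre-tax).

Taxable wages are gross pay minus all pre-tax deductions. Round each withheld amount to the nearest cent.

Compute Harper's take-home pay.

Commuter benefit: $275.49
Dependent-care account contribution: $112.64
Pre-tax total = $275.49 + $112.64 = $388.13
Taxable wages = $4,173.53 − $388.13 = $3,785.40
Federal withholding: $3,785.40 × 0.15 = $567.81
Municipal income tax: $3,785.40 × 0.0304 = $115.08
Social Security (OASDI): $4,173.53 × 0.06 = $250.41
Union dues: $4,173.53 × 0.04 = $166.94
Total deductions = $275.49 + $112.64 + $567.81 + $115.08 + $250.41 + $166.94 = $1,488.37
Net pay = $4,173.53 − $1,488.37 = $2,685.16

$2,685.16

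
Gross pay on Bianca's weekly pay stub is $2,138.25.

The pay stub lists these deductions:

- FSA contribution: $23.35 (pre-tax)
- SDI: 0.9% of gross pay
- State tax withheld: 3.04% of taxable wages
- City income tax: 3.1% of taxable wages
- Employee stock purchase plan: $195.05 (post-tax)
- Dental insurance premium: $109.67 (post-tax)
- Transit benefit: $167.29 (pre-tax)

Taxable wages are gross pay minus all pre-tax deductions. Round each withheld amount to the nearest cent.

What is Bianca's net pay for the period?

FSA contribution: $23.35
Transit benefit: $167.29
Pre-tax total = $23.35 + $167.29 = $190.64
Taxable wages = $2,138.25 − $190.64 = $1,947.61
State tax withheld: $1,947.61 × 0.0304 = $59.21
City income tax: $1,947.61 × 0.031 = $60.38
SDI: $2,138.25 × 0.009 = $19.24
Dental insurance premium: $109.67
Employee stock purchase plan: $195.05
Total deductions = $23.35 + $167.29 + $59.21 + $60.38 + $19.24 + $109.67 + $195.05 = $634.19
Net pay = $2,138.25 − $634.19 = $1,504.06

$1,504.06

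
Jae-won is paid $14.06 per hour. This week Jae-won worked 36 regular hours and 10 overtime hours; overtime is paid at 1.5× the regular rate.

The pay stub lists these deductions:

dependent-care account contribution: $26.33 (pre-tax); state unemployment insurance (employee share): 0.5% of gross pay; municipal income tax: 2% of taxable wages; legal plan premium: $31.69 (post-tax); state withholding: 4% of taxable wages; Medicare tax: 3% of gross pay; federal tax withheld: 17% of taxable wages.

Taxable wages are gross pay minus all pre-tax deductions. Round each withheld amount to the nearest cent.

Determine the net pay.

$475.08

Regular pay: 36 × $14.06 = $506.16
Overtime pay: 10 × $14.06 × 1.5 = $210.90
Gross pay = $506.16 + $210.90 = $717.06
Dependent-care account contribution: $26.33
Taxable wages = $717.06 − $26.33 = $690.73
Municipal income tax: $690.73 × 0.02 = $13.81
Federal tax withheld: $690.73 × 0.17 = $117.42
State withholding: $690.73 × 0.04 = $27.63
State unemployment insurance (employee share): $717.06 × 0.005 = $3.59
Medicare tax: $717.06 × 0.03 = $21.51
Legal plan premium: $31.69
Total deductions = $26.33 + $13.81 + $117.42 + $27.63 + $3.59 + $21.51 + $31.69 = $241.98
Net pay = $717.06 − $241.98 = $475.08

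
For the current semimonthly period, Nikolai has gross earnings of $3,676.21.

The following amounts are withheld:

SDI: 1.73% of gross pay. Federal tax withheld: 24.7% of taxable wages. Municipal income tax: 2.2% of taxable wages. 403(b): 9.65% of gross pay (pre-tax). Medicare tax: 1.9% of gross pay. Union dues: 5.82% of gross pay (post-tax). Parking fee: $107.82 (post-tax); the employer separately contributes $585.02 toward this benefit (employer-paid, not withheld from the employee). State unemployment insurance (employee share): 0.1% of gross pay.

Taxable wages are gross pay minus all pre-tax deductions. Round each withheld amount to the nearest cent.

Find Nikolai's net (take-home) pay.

$1,969.08

403(b): $3,676.21 × 0.0965 = $354.75
Taxable wages = $3,676.21 − $354.75 = $3,321.46
Municipal income tax: $3,321.46 × 0.022 = $73.07
Federal tax withheld: $3,321.46 × 0.247 = $820.40
SDI: $3,676.21 × 0.0173 = $63.60
State unemployment insurance (employee share): $3,676.21 × 0.001 = $3.68
Medicare tax: $3,676.21 × 0.019 = $69.85
Union dues: $3,676.21 × 0.0582 = $213.96
Parking fee: $107.82
(Employer's $585.02 toward parking fee is not withheld from the employee.)
Total deductions = $354.75 + $73.07 + $820.40 + $63.60 + $3.68 + $69.85 + $213.96 + $107.82 = $1,707.13
Net pay = $3,676.21 − $1,707.13 = $1,969.08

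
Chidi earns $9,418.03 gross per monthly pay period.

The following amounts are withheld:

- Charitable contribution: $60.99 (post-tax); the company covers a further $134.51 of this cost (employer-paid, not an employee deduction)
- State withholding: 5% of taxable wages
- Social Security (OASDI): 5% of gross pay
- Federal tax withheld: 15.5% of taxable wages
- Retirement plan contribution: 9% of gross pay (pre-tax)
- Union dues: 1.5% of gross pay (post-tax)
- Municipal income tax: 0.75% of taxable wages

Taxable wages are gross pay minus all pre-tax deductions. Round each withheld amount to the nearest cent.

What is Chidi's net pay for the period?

Retirement plan contribution: $9,418.03 × 0.09 = $847.62
Taxable wages = $9,418.03 − $847.62 = $8,570.41
State withholding: $8,570.41 × 0.05 = $428.52
Municipal income tax: $8,570.41 × 0.0075 = $64.28
Federal tax withheld: $8,570.41 × 0.155 = $1,328.41
Social Security (OASDI): $9,418.03 × 0.05 = $470.90
Charitable contribution: $60.99
Union dues: $9,418.03 × 0.015 = $141.27
(Employer's $134.51 toward charitable contribution is not withheld from the employee.)
Total deductions = $847.62 + $428.52 + $64.28 + $1,328.41 + $470.90 + $60.99 + $141.27 = $3,341.99
Net pay = $9,418.03 − $3,341.99 = $6,076.04

$6,076.04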